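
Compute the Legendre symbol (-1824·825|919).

By multiplicativity, (-1824·825|919) = (-1824|919)·(825|919).
First factor (-1824|919):
Pull out -1: (-1824|919) = (-1|919)·(1824|919). Since 919 ≡ 3 (mod 4), (-1|919) = -1. Now have -(1824|919).
Reduce the numerator: 1824 ≡ 905 (mod 919), so (1824|919) = (905|919).
905 ≡ 1 (mod 4), so quadratic reciprocity gives (905|919) = (919|905). Reduce: 919 ≡ 14 (mod 905). Now have -(14|905).
Factor out 2: 14 = 2·7. Since 905 ≡ 1 (mod 8), (2|905) = +1. Now have -(7|905).
905 ≡ 1 (mod 4), so quadratic reciprocity gives (7|905) = (905|7). Reduce: 905 ≡ 2 (mod 7). Now have -(2|7).
Factor out 2: 2 = 2. Since 7 ≡ 7 (mod 8), (2|7) = +1. Now have -(1|7).
(1|7) = 1. Collecting the sign factors: -1.
Second factor (825|919):
825 ≡ 1 (mod 4), so quadratic reciprocity gives (825|919) = (919|825). Reduce: 919 ≡ 94 (mod 825). Now have (94|825).
Factor out 2: 94 = 2·47. Since 825 ≡ 1 (mod 8), (2|825) = +1. Now have (47|825).
825 ≡ 1 (mod 4), so quadratic reciprocity gives (47|825) = (825|47). Reduce: 825 ≡ 26 (mod 47). Now have (26|47).
Factor out 2: 26 = 2·13. Since 47 ≡ 7 (mod 8), (2|47) = +1. Now have (13|47).
13 ≡ 1 (mod 4), so quadratic reciprocity gives (13|47) = (47|13). Reduce: 47 ≡ 8 (mod 13). Now have (8|13).
Factor out 2: 8 = 2^3. Since 13 ≡ 5 (mod 8), (2|13) = -1, and (2|13)^3 = -1. Now have -(1|13).
(1|13) = 1. Collecting the sign factors: -1.
Product: (-1)·(-1) = 1.

1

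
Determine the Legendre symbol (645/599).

Reduce the numerator: 645 ≡ 46 (mod 599), so (645/599) = (46/599).
Factor out 2: 46 = 2·23. Since 599 ≡ 7 (mod 8), (2/599) = +1. Now have (23/599).
Both 23 ≡ 3 and 599 ≡ 3 (mod 4), so reciprocity gives (23/599) = -(599/23). Reduce: 599 ≡ 1 (mod 23). Now have -(1/23).
(1/23) = 1. Collecting the sign factors: -1.

-1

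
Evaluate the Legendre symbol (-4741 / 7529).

Reduce the numerator: -4741 ≡ 2788 (mod 7529), so (-4741 / 7529) = (2788 / 7529).
Factor out 2: 2788 = 2^2·697. Since 7529 ≡ 1 (mod 8), (2 / 7529) = +1, and (2 / 7529)^2 = +1. Now have (697 / 7529).
697 ≡ 1 (mod 4), so quadratic reciprocity gives (697 / 7529) = (7529 / 697). Reduce: 7529 ≡ 559 (mod 697). Now have (559 / 697).
697 ≡ 1 (mod 4), so quadratic reciprocity gives (559 / 697) = (697 / 559). Reduce: 697 ≡ 138 (mod 559). Now have (138 / 559).
Factor out 2: 138 = 2·69. Since 559 ≡ 7 (mod 8), (2 / 559) = +1. Now have (69 / 559).
69 ≡ 1 (mod 4), so quadratic reciprocity gives (69 / 559) = (559 / 69). Reduce: 559 ≡ 7 (mod 69). Now have (7 / 69).
69 ≡ 1 (mod 4), so quadratic reciprocity gives (7 / 69) = (69 / 7). Reduce: 69 ≡ 6 (mod 7). Now have (6 / 7).
Factor out 2: 6 = 2·3. Since 7 ≡ 7 (mod 8), (2 / 7) = +1. Now have (3 / 7).
Both 3 ≡ 3 and 7 ≡ 3 (mod 4), so reciprocity gives (3 / 7) = -(7 / 3). Reduce: 7 ≡ 1 (mod 3). Now have -(1 / 3).
(1 / 3) = 1. Collecting the sign factors: -1.

-1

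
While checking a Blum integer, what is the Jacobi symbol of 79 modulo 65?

1

(79/65)
  = (14/65)    [79 ≡ 14 mod 65]
  = (7/65)    [65 ≡ 1 mod 8 ⇒ (2/65) = +1]
  = (65/7)    [QR: 65 ≡ 1 mod 4, sign kept]
  = (2/7)    [65 ≡ 2 mod 7]
  = (1/7)    [7 ≡ 7 mod 8 ⇒ (2/7) = +1]
  = 1    [(1/7) = 1]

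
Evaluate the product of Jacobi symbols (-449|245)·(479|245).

By multiplicativity, (-449·479|245) = (-449|245)·(479|245).
First factor (-449|245):
Reduce the numerator: -449 ≡ 41 (mod 245), so (-449|245) = (41|245).
41 ≡ 1 (mod 4), so quadratic reciprocity gives (41|245) = (245|41). Reduce: 245 ≡ 40 (mod 41). Now have (40|41).
Factor out 2: 40 = 2^3·5. Since 41 ≡ 1 (mod 8), (2|41) = +1, and (2|41)^3 = +1. Now have (5|41).
5 ≡ 1 (mod 4), so quadratic reciprocity gives (5|41) = (41|5). Reduce: 41 ≡ 1 (mod 5). Now have (1|5).
(1|5) = 1. Collecting the sign factors: 1.
Second factor (479|245):
Reduce the numerator: 479 ≡ 234 (mod 245), so (479|245) = (234|245).
Factor out 2: 234 = 2·117. Since 245 ≡ 5 (mod 8), (2|245) = -1. Now have -(117|245).
117 ≡ 1 (mod 4), so quadratic reciprocity gives (117|245) = (245|117). Reduce: 245 ≡ 11 (mod 117). Now have -(11|117).
117 ≡ 1 (mod 4), so quadratic reciprocity gives (11|117) = (117|11). Reduce: 117 ≡ 7 (mod 11). Now have -(7|11).
Both 7 ≡ 3 and 11 ≡ 3 (mod 4), so reciprocity gives (7|11) = -(11|7). Reduce: 11 ≡ 4 (mod 7). Now have (4|7).
Factor out 2: 4 = 2^2. Since 7 ≡ 7 (mod 8), (2|7) = +1, and (2|7)^2 = +1. Now have (1|7).
(1|7) = 1. Collecting the sign factors: 1.
Product: (1)·(1) = 1.

1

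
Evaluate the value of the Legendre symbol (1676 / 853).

1

(1676 / 853)
  = (823 / 853)    [1676 ≡ 823 mod 853]
  = (853 / 823)    [QR: 853 ≡ 1 mod 4, sign kept]
  = (30 / 823)    [853 ≡ 30 mod 823]
  = (15 / 823)    [823 ≡ 7 mod 8 ⇒ (2 / 823) = +1]
  = -(823 / 15)    [QR: both ≡ 3 mod 4, sign flips]
  = -(13 / 15)    [823 ≡ 13 mod 15]
  = -(15 / 13)    [QR: 13 ≡ 1 mod 4, sign kept]
  = -(2 / 13)    [15 ≡ 2 mod 13]
  = (1 / 13)    [13 ≡ 5 mod 8 ⇒ (2 / 13) = -1]
  = 1    [(1 / 13) = 1]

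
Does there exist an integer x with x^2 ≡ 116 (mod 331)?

no

Factor out 2: 116 = 2^2·29. Since 331 ≡ 3 (mod 8), (2/331) = -1, and (2/331)^2 = +1. Now have (29/331).
29 ≡ 1 (mod 4), so quadratic reciprocity gives (29/331) = (331/29). Reduce: 331 ≡ 12 (mod 29). Now have (12/29).
Factor out 2: 12 = 2^2·3. Since 29 ≡ 5 (mod 8), (2/29) = -1, and (2/29)^2 = +1. Now have (3/29).
29 ≡ 1 (mod 4), so quadratic reciprocity gives (3/29) = (29/3). Reduce: 29 ≡ 2 (mod 3). Now have (2/3).
Factor out 2: 2 = 2. Since 3 ≡ 3 (mod 8), (2/3) = -1. Now have -(1/3).
(1/3) = 1. Collecting the sign factors: -1.
(116/331) = -1, and 331 is prime, so 116 is not a quadratic residue mod 331.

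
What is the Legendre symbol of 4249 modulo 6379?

4249 ≡ 1 (mod 4), so quadratic reciprocity gives (4249/6379) = (6379/4249). Reduce: 6379 ≡ 2130 (mod 4249). Now have (2130/4249).
Factor out 2: 2130 = 2·1065. Since 4249 ≡ 1 (mod 8), (2/4249) = +1. Now have (1065/4249).
1065 ≡ 1 (mod 4), so quadratic reciprocity gives (1065/4249) = (4249/1065). Reduce: 4249 ≡ 1054 (mod 1065). Now have (1054/1065).
Factor out 2: 1054 = 2·527. Since 1065 ≡ 1 (mod 8), (2/1065) = +1. Now have (527/1065).
1065 ≡ 1 (mod 4), so quadratic reciprocity gives (527/1065) = (1065/527). Reduce: 1065 ≡ 11 (mod 527). Now have (11/527).
Both 11 ≡ 3 and 527 ≡ 3 (mod 4), so reciprocity gives (11/527) = -(527/11). Reduce: 527 ≡ 10 (mod 11). Now have -(10/11).
Factor out 2: 10 = 2·5. Since 11 ≡ 3 (mod 8), (2/11) = -1. Now have (5/11).
5 ≡ 1 (mod 4), so quadratic reciprocity gives (5/11) = (11/5). Reduce: 11 ≡ 1 (mod 5). Now have (1/5).
(1/5) = 1. Collecting the sign factors: 1.

1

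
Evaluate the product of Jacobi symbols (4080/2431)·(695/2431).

0

By multiplicativity, (4080·695/2431) = (4080/2431)·(695/2431).
First factor (4080/2431):
(4080/2431)
  = (1649/2431)    [4080 ≡ 1649 mod 2431]
  = (2431/1649)    [QR: 1649 ≡ 1 mod 4, sign kept]
  = (782/1649)    [2431 ≡ 782 mod 1649]
  = (391/1649)    [1649 ≡ 1 mod 8 ⇒ (2/1649) = +1]
  = (1649/391)    [QR: 1649 ≡ 1 mod 4, sign kept]
  = (85/391)    [1649 ≡ 85 mod 391]
  = (391/85)    [QR: 85 ≡ 1 mod 4, sign kept]
  = (51/85)    [391 ≡ 51 mod 85]
  = (85/51)    [QR: 85 ≡ 1 mod 4, sign kept]
  = (34/51)    [85 ≡ 34 mod 51]
  = -(17/51)    [51 ≡ 3 mod 8 ⇒ (2/51) = -1]
  = -(51/17)    [QR: 17 ≡ 1 mod 4, sign kept]
  = -(0/17)    [51 ≡ 0 mod 17]
  = 0    [numerator 0, gcd > 1]
Second factor (695/2431):
(695/2431)
  = -(2431/695)    [QR: both ≡ 3 mod 4, sign flips]
  = -(346/695)    [2431 ≡ 346 mod 695]
  = -(173/695)    [695 ≡ 7 mod 8 ⇒ (2/695) = +1]
  = -(695/173)    [QR: 173 ≡ 1 mod 4, sign kept]
  = -(3/173)    [695 ≡ 3 mod 173]
  = -(173/3)    [QR: 173 ≡ 1 mod 4, sign kept]
  = -(2/3)    [173 ≡ 2 mod 3]
  = (1/3)    [3 ≡ 3 mod 8 ⇒ (2/3) = -1]
  = 1    [(1/3) = 1]
Product: (0)·(1) = 0.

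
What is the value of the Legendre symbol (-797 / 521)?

(-797 / 521)
  = (245 / 521)    [-797 ≡ 245 mod 521]
  = (521 / 245)    [QR: 245 ≡ 1 mod 4, sign kept]
  = (31 / 245)    [521 ≡ 31 mod 245]
  = (245 / 31)    [QR: 245 ≡ 1 mod 4, sign kept]
  = (28 / 31)    [245 ≡ 28 mod 31]
  = (7 / 31)    [31 ≡ 7 mod 8 ⇒ (2 / 31)^2 = +1]
  = -(31 / 7)    [QR: both ≡ 3 mod 4, sign flips]
  = -(3 / 7)    [31 ≡ 3 mod 7]
  = (7 / 3)    [QR: both ≡ 3 mod 4, sign flips]
  = (1 / 3)    [7 ≡ 1 mod 3]
  = 1    [(1 / 3) = 1]

1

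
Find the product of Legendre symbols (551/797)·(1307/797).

By multiplicativity, (551·1307/797) = (551/797)·(1307/797).
First factor (551/797):
(551/797)
  = (797/551)    [QR: 797 ≡ 1 mod 4, sign kept]
  = (246/551)    [797 ≡ 246 mod 551]
  = (123/551)    [551 ≡ 7 mod 8 ⇒ (2/551) = +1]
  = -(551/123)    [QR: both ≡ 3 mod 4, sign flips]
  = -(59/123)    [551 ≡ 59 mod 123]
  = (123/59)    [QR: both ≡ 3 mod 4, sign flips]
  = (5/59)    [123 ≡ 5 mod 59]
  = (59/5)    [QR: 5 ≡ 1 mod 4, sign kept]
  = (4/5)    [59 ≡ 4 mod 5]
  = (1/5)    [5 ≡ 5 mod 8 ⇒ (2/5)^2 = +1]
  = 1    [(1/5) = 1]
Second factor (1307/797):
(1307/797)
  = (510/797)    [1307 ≡ 510 mod 797]
  = -(255/797)    [797 ≡ 5 mod 8 ⇒ (2/797) = -1]
  = -(797/255)    [QR: 797 ≡ 1 mod 4, sign kept]
  = -(32/255)    [797 ≡ 32 mod 255]
  = -(1/255)    [255 ≡ 7 mod 8 ⇒ (2/255)^5 = +1]
  = -1    [(1/255) = 1]
Product: (1)·(-1) = -1.

-1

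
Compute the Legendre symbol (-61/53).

Reduce the numerator: -61 ≡ 45 (mod 53), so (-61/53) = (45/53).
45 ≡ 1 (mod 4), so quadratic reciprocity gives (45/53) = (53/45). Reduce: 53 ≡ 8 (mod 45). Now have (8/45).
Factor out 2: 8 = 2^3. Since 45 ≡ 5 (mod 8), (2/45) = -1, and (2/45)^3 = -1. Now have -(1/45).
(1/45) = 1. Collecting the sign factors: -1.

-1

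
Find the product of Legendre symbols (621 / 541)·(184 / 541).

-1

By multiplicativity, (621·184 / 541) = (621 / 541)·(184 / 541).
First factor (621 / 541):
Reduce the numerator: 621 ≡ 80 (mod 541), so (621 / 541) = (80 / 541).
Factor out 2: 80 = 2^4·5. Since 541 ≡ 5 (mod 8), (2 / 541) = -1, and (2 / 541)^4 = +1. Now have (5 / 541).
5 ≡ 1 (mod 4), so quadratic reciprocity gives (5 / 541) = (541 / 5). Reduce: 541 ≡ 1 (mod 5). Now have (1 / 5).
(1 / 5) = 1. Collecting the sign factors: 1.
Second factor (184 / 541):
Factor out 2: 184 = 2^3·23. Since 541 ≡ 5 (mod 8), (2 / 541) = -1, and (2 / 541)^3 = -1. Now have -(23 / 541).
541 ≡ 1 (mod 4), so quadratic reciprocity gives (23 / 541) = (541 / 23). Reduce: 541 ≡ 12 (mod 23). Now have -(12 / 23).
Factor out 2: 12 = 2^2·3. Since 23 ≡ 7 (mod 8), (2 / 23) = +1, and (2 / 23)^2 = +1. Now have -(3 / 23).
Both 3 ≡ 3 and 23 ≡ 3 (mod 4), so reciprocity gives (3 / 23) = -(23 / 3). Reduce: 23 ≡ 2 (mod 3). Now have (2 / 3).
Factor out 2: 2 = 2. Since 3 ≡ 3 (mod 8), (2 / 3) = -1. Now have -(1 / 3).
(1 / 3) = 1. Collecting the sign factors: -1.
Product: (1)·(-1) = -1.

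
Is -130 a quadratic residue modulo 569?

yes

Reduce the numerator: -130 ≡ 439 (mod 569), so (-130/569) = (439/569).
569 ≡ 1 (mod 4), so quadratic reciprocity gives (439/569) = (569/439). Reduce: 569 ≡ 130 (mod 439). Now have (130/439).
Factor out 2: 130 = 2·65. Since 439 ≡ 7 (mod 8), (2/439) = +1. Now have (65/439).
65 ≡ 1 (mod 4), so quadratic reciprocity gives (65/439) = (439/65). Reduce: 439 ≡ 49 (mod 65). Now have (49/65).
49 ≡ 1 (mod 4), so quadratic reciprocity gives (49/65) = (65/49). Reduce: 65 ≡ 16 (mod 49). Now have (16/49).
Factor out 2: 16 = 2^4. Since 49 ≡ 1 (mod 8), (2/49) = +1, and (2/49)^4 = +1. Now have (1/49).
(1/49) = 1. Collecting the sign factors: 1.
The Legendre symbol is 1, so x^2 ≡ -130 (mod 569) has solution.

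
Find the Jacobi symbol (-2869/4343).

1

(-2869/4343)
  = -(2869/4343)    [4343 ≡ 3 mod 4 ⇒ (-1/4343) = -1]
  = -(4343/2869)    [QR: 2869 ≡ 1 mod 4, sign kept]
  = -(1474/2869)    [4343 ≡ 1474 mod 2869]
  = (737/2869)    [2869 ≡ 5 mod 8 ⇒ (2/2869) = -1]
  = (2869/737)    [QR: 737 ≡ 1 mod 4, sign kept]
  = (658/737)    [2869 ≡ 658 mod 737]
  = (329/737)    [737 ≡ 1 mod 8 ⇒ (2/737) = +1]
  = (737/329)    [QR: 329 ≡ 1 mod 4, sign kept]
  = (79/329)    [737 ≡ 79 mod 329]
  = (329/79)    [QR: 329 ≡ 1 mod 4, sign kept]
  = (13/79)    [329 ≡ 13 mod 79]
  = (79/13)    [QR: 13 ≡ 1 mod 4, sign kept]
  = (1/13)    [79 ≡ 1 mod 13]
  = 1    [(1/13) = 1]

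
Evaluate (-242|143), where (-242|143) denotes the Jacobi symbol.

0

Reduce the numerator: -242 ≡ 44 (mod 143), so (-242|143) = (44|143).
Factor out 2: 44 = 2^2·11. Since 143 ≡ 7 (mod 8), (2|143) = +1, and (2|143)^2 = +1. Now have (11|143).
Both 11 ≡ 3 and 143 ≡ 3 (mod 4), so reciprocity gives (11|143) = -(143|11). Reduce: 143 ≡ 0 (mod 11). Now have -(0|11).
The numerator is now 0 with denominator 11 > 1: the symbol is 0.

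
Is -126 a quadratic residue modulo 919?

yes

Reduce the numerator: -126 ≡ 793 (mod 919), so (-126/919) = (793/919).
793 ≡ 1 (mod 4), so quadratic reciprocity gives (793/919) = (919/793). Reduce: 919 ≡ 126 (mod 793). Now have (126/793).
Factor out 2: 126 = 2·63. Since 793 ≡ 1 (mod 8), (2/793) = +1. Now have (63/793).
793 ≡ 1 (mod 4), so quadratic reciprocity gives (63/793) = (793/63). Reduce: 793 ≡ 37 (mod 63). Now have (37/63).
37 ≡ 1 (mod 4), so quadratic reciprocity gives (37/63) = (63/37). Reduce: 63 ≡ 26 (mod 37). Now have (26/37).
Factor out 2: 26 = 2·13. Since 37 ≡ 5 (mod 8), (2/37) = -1. Now have -(13/37).
13 ≡ 1 (mod 4), so quadratic reciprocity gives (13/37) = (37/13). Reduce: 37 ≡ 11 (mod 13). Now have -(11/13).
13 ≡ 1 (mod 4), so quadratic reciprocity gives (11/13) = (13/11). Reduce: 13 ≡ 2 (mod 11). Now have -(2/11).
Factor out 2: 2 = 2. Since 11 ≡ 3 (mod 8), (2/11) = -1. Now have (1/11).
(1/11) = 1. Collecting the sign factors: 1.
(-126/919) = 1, and 919 is prime, so -126 is a quadratic residue mod 919.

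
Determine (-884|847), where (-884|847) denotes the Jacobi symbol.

-1

Reduce the numerator: -884 ≡ 810 (mod 847), so (-884|847) = (810|847).
Factor out 2: 810 = 2·405. Since 847 ≡ 7 (mod 8), (2|847) = +1. Now have (405|847).
405 ≡ 1 (mod 4), so quadratic reciprocity gives (405|847) = (847|405). Reduce: 847 ≡ 37 (mod 405). Now have (37|405).
37 ≡ 1 (mod 4), so quadratic reciprocity gives (37|405) = (405|37). Reduce: 405 ≡ 35 (mod 37). Now have (35|37).
37 ≡ 1 (mod 4), so quadratic reciprocity gives (35|37) = (37|35). Reduce: 37 ≡ 2 (mod 35). Now have (2|35).
Factor out 2: 2 = 2. Since 35 ≡ 3 (mod 8), (2|35) = -1. Now have -(1|35).
(1|35) = 1. Collecting the sign factors: -1.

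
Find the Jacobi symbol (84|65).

Reduce the numerator: 84 ≡ 19 (mod 65), so (84|65) = (19|65).
65 ≡ 1 (mod 4), so quadratic reciprocity gives (19|65) = (65|19). Reduce: 65 ≡ 8 (mod 19). Now have (8|19).
Factor out 2: 8 = 2^3. Since 19 ≡ 3 (mod 8), (2|19) = -1, and (2|19)^3 = -1. Now have -(1|19).
(1|19) = 1. Collecting the sign factors: -1.

-1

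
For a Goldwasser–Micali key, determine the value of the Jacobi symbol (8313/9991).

(8313/9991)
  = (9991/8313)    [QR: 8313 ≡ 1 mod 4, sign kept]
  = (1678/8313)    [9991 ≡ 1678 mod 8313]
  = (839/8313)    [8313 ≡ 1 mod 8 ⇒ (2/8313) = +1]
  = (8313/839)    [QR: 8313 ≡ 1 mod 4, sign kept]
  = (762/839)    [8313 ≡ 762 mod 839]
  = (381/839)    [839 ≡ 7 mod 8 ⇒ (2/839) = +1]
  = (839/381)    [QR: 381 ≡ 1 mod 4, sign kept]
  = (77/381)    [839 ≡ 77 mod 381]
  = (381/77)    [QR: 77 ≡ 1 mod 4, sign kept]
  = (73/77)    [381 ≡ 73 mod 77]
  = (77/73)    [QR: 73 ≡ 1 mod 4, sign kept]
  = (4/73)    [77 ≡ 4 mod 73]
  = (1/73)    [73 ≡ 1 mod 8 ⇒ (2/73)^2 = +1]
  = 1    [(1/73) = 1]

1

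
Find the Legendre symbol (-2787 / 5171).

-1

(-2787 / 5171)
  = -(2787 / 5171)    [5171 ≡ 3 mod 4 ⇒ (-1 / 5171) = -1]
  = (5171 / 2787)    [QR: both ≡ 3 mod 4, sign flips]
  = (2384 / 2787)    [5171 ≡ 2384 mod 2787]
  = (149 / 2787)    [2787 ≡ 3 mod 8 ⇒ (2 / 2787)^4 = +1]
  = (2787 / 149)    [QR: 149 ≡ 1 mod 4, sign kept]
  = (105 / 149)    [2787 ≡ 105 mod 149]
  = (149 / 105)    [QR: 105 ≡ 1 mod 4, sign kept]
  = (44 / 105)    [149 ≡ 44 mod 105]
  = (11 / 105)    [105 ≡ 1 mod 8 ⇒ (2 / 105)^2 = +1]
  = (105 / 11)    [QR: 105 ≡ 1 mod 4, sign kept]
  = (6 / 11)    [105 ≡ 6 mod 11]
  = -(3 / 11)    [11 ≡ 3 mod 8 ⇒ (2 / 11) = -1]
  = (11 / 3)    [QR: both ≡ 3 mod 4, sign flips]
  = (2 / 3)    [11 ≡ 2 mod 3]
  = -(1 / 3)    [3 ≡ 3 mod 8 ⇒ (2 / 3) = -1]
  = -1    [(1 / 3) = 1]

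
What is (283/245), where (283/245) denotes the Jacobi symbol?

-1

(283/245)
  = (38/245)    [283 ≡ 38 mod 245]
  = -(19/245)    [245 ≡ 5 mod 8 ⇒ (2/245) = -1]
  = -(245/19)    [QR: 245 ≡ 1 mod 4, sign kept]
  = -(17/19)    [245 ≡ 17 mod 19]
  = -(19/17)    [QR: 17 ≡ 1 mod 4, sign kept]
  = -(2/17)    [19 ≡ 2 mod 17]
  = -(1/17)    [17 ≡ 1 mod 8 ⇒ (2/17) = +1]
  = -1    [(1/17) = 1]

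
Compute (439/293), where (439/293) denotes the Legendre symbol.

-1

Reduce the numerator: 439 ≡ 146 (mod 293), so (439/293) = (146/293).
Factor out 2: 146 = 2·73. Since 293 ≡ 5 (mod 8), (2/293) = -1. Now have -(73/293).
73 ≡ 1 (mod 4), so quadratic reciprocity gives (73/293) = (293/73). Reduce: 293 ≡ 1 (mod 73). Now have -(1/73).
(1/73) = 1. Collecting the sign factors: -1.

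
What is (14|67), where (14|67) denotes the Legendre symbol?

Factor out 2: 14 = 2·7. Since 67 ≡ 3 (mod 8), (2|67) = -1. Now have -(7|67).
Both 7 ≡ 3 and 67 ≡ 3 (mod 4), so reciprocity gives (7|67) = -(67|7). Reduce: 67 ≡ 4 (mod 7). Now have (4|7).
Factor out 2: 4 = 2^2. Since 7 ≡ 7 (mod 8), (2|7) = +1, and (2|7)^2 = +1. Now have (1|7).
(1|7) = 1. Collecting the sign factors: 1.

1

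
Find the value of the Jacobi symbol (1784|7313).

1

Factor out 2: 1784 = 2^3·223. Since 7313 ≡ 1 (mod 8), (2|7313) = +1, and (2|7313)^3 = +1. Now have (223|7313).
7313 ≡ 1 (mod 4), so quadratic reciprocity gives (223|7313) = (7313|223). Reduce: 7313 ≡ 177 (mod 223). Now have (177|223).
177 ≡ 1 (mod 4), so quadratic reciprocity gives (177|223) = (223|177). Reduce: 223 ≡ 46 (mod 177). Now have (46|177).
Factor out 2: 46 = 2·23. Since 177 ≡ 1 (mod 8), (2|177) = +1. Now have (23|177).
177 ≡ 1 (mod 4), so quadratic reciprocity gives (23|177) = (177|23). Reduce: 177 ≡ 16 (mod 23). Now have (16|23).
Factor out 2: 16 = 2^4. Since 23 ≡ 7 (mod 8), (2|23) = +1, and (2|23)^4 = +1. Now have (1|23).
(1|23) = 1. Collecting the sign factors: 1.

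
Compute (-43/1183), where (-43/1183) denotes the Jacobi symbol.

-1

(-43/1183)
  = (1140/1183)    [-43 ≡ 1140 mod 1183]
  = (285/1183)    [1183 ≡ 7 mod 8 ⇒ (2/1183)^2 = +1]
  = (1183/285)    [QR: 285 ≡ 1 mod 4, sign kept]
  = (43/285)    [1183 ≡ 43 mod 285]
  = (285/43)    [QR: 285 ≡ 1 mod 4, sign kept]
  = (27/43)    [285 ≡ 27 mod 43]
  = -(43/27)    [QR: both ≡ 3 mod 4, sign flips]
  = -(16/27)    [43 ≡ 16 mod 27]
  = -(1/27)    [27 ≡ 3 mod 8 ⇒ (2/27)^4 = +1]
  = -1    [(1/27) = 1]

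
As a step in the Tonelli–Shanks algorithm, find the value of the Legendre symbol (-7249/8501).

(-7249/8501)
  = (1252/8501)    [-7249 ≡ 1252 mod 8501]
  = (313/8501)    [8501 ≡ 5 mod 8 ⇒ (2/8501)^2 = +1]
  = (8501/313)    [QR: 313 ≡ 1 mod 4, sign kept]
  = (50/313)    [8501 ≡ 50 mod 313]
  = (25/313)    [313 ≡ 1 mod 8 ⇒ (2/313) = +1]
  = (313/25)    [QR: 25 ≡ 1 mod 4, sign kept]
  = (13/25)    [313 ≡ 13 mod 25]
  = (25/13)    [QR: 13 ≡ 1 mod 4, sign kept]
  = (12/13)    [25 ≡ 12 mod 13]
  = (3/13)    [13 ≡ 5 mod 8 ⇒ (2/13)^2 = +1]
  = (13/3)    [QR: 13 ≡ 1 mod 4, sign kept]
  = (1/3)    [13 ≡ 1 mod 3]
  = 1    [(1/3) = 1]

1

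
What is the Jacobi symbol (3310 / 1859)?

Reduce the numerator: 3310 ≡ 1451 (mod 1859), so (3310 / 1859) = (1451 / 1859).
Both 1451 ≡ 3 and 1859 ≡ 3 (mod 4), so reciprocity gives (1451 / 1859) = -(1859 / 1451). Reduce: 1859 ≡ 408 (mod 1451). Now have -(408 / 1451).
Factor out 2: 408 = 2^3·51. Since 1451 ≡ 3 (mod 8), (2 / 1451) = -1, and (2 / 1451)^3 = -1. Now have (51 / 1451).
Both 51 ≡ 3 and 1451 ≡ 3 (mod 4), so reciprocity gives (51 / 1451) = -(1451 / 51). Reduce: 1451 ≡ 23 (mod 51). Now have -(23 / 51).
Both 23 ≡ 3 and 51 ≡ 3 (mod 4), so reciprocity gives (23 / 51) = -(51 / 23). Reduce: 51 ≡ 5 (mod 23). Now have (5 / 23).
5 ≡ 1 (mod 4), so quadratic reciprocity gives (5 / 23) = (23 / 5). Reduce: 23 ≡ 3 (mod 5). Now have (3 / 5).
5 ≡ 1 (mod 4), so quadratic reciprocity gives (3 / 5) = (5 / 3). Reduce: 5 ≡ 2 (mod 3). Now have (2 / 3).
Factor out 2: 2 = 2. Since 3 ≡ 3 (mod 8), (2 / 3) = -1. Now have -(1 / 3).
(1 / 3) = 1. Collecting the sign factors: -1.

-1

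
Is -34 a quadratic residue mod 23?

yes

(-34/23)
  = -(34/23)    [23 ≡ 3 mod 4 ⇒ (-1/23) = -1]
  = -(11/23)    [34 ≡ 11 mod 23]
  = (23/11)    [QR: both ≡ 3 mod 4, sign flips]
  = (1/11)    [23 ≡ 1 mod 11]
  = 1    [(1/11) = 1]
The Legendre symbol is 1, so x^2 ≡ -34 (mod 23) has solution.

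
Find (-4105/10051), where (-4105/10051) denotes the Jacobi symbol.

Pull out -1: (-4105/10051) = (-1/10051)·(4105/10051). Since 10051 ≡ 3 (mod 4), (-1/10051) = -1. Now have -(4105/10051).
4105 ≡ 1 (mod 4), so quadratic reciprocity gives (4105/10051) = (10051/4105). Reduce: 10051 ≡ 1841 (mod 4105). Now have -(1841/4105).
1841 ≡ 1 (mod 4), so quadratic reciprocity gives (1841/4105) = (4105/1841). Reduce: 4105 ≡ 423 (mod 1841). Now have -(423/1841).
1841 ≡ 1 (mod 4), so quadratic reciprocity gives (423/1841) = (1841/423). Reduce: 1841 ≡ 149 (mod 423). Now have -(149/423).
149 ≡ 1 (mod 4), so quadratic reciprocity gives (149/423) = (423/149). Reduce: 423 ≡ 125 (mod 149). Now have -(125/149).
125 ≡ 1 (mod 4), so quadratic reciprocity gives (125/149) = (149/125). Reduce: 149 ≡ 24 (mod 125). Now have -(24/125).
Factor out 2: 24 = 2^3·3. Since 125 ≡ 5 (mod 8), (2/125) = -1, and (2/125)^3 = -1. Now have (3/125).
125 ≡ 1 (mod 4), so quadratic reciprocity gives (3/125) = (125/3). Reduce: 125 ≡ 2 (mod 3). Now have (2/3).
Factor out 2: 2 = 2. Since 3 ≡ 3 (mod 8), (2/3) = -1. Now have -(1/3).
(1/3) = 1. Collecting the sign factors: -1.

-1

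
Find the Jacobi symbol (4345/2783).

Reduce the numerator: 4345 ≡ 1562 (mod 2783), so (4345/2783) = (1562/2783).
Factor out 2: 1562 = 2·781. Since 2783 ≡ 7 (mod 8), (2/2783) = +1. Now have (781/2783).
781 ≡ 1 (mod 4), so quadratic reciprocity gives (781/2783) = (2783/781). Reduce: 2783 ≡ 440 (mod 781). Now have (440/781).
Factor out 2: 440 = 2^3·55. Since 781 ≡ 5 (mod 8), (2/781) = -1, and (2/781)^3 = -1. Now have -(55/781).
781 ≡ 1 (mod 4), so quadratic reciprocity gives (55/781) = (781/55). Reduce: 781 ≡ 11 (mod 55). Now have -(11/55).
Both 11 ≡ 3 and 55 ≡ 3 (mod 4), so reciprocity gives (11/55) = -(55/11). Reduce: 55 ≡ 0 (mod 11). Now have (0/11).
The numerator is now 0 with denominator 11 > 1: the symbol is 0.

0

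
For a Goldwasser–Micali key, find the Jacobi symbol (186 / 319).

(186 / 319)
  = (93 / 319)    [319 ≡ 7 mod 8 ⇒ (2 / 319) = +1]
  = (319 / 93)    [QR: 93 ≡ 1 mod 4, sign kept]
  = (40 / 93)    [319 ≡ 40 mod 93]
  = -(5 / 93)    [93 ≡ 5 mod 8 ⇒ (2 / 93)^3 = -1]
  = -(93 / 5)    [QR: 5 ≡ 1 mod 4, sign kept]
  = -(3 / 5)    [93 ≡ 3 mod 5]
  = -(5 / 3)    [QR: 5 ≡ 1 mod 4, sign kept]
  = -(2 / 3)    [5 ≡ 2 mod 3]
  = (1 / 3)    [3 ≡ 3 mod 8 ⇒ (2 / 3) = -1]
  = 1    [(1 / 3) = 1]

1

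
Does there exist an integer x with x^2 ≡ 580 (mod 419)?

Reduce the numerator: 580 ≡ 161 (mod 419), so (580|419) = (161|419).
161 ≡ 1 (mod 4), so quadratic reciprocity gives (161|419) = (419|161). Reduce: 419 ≡ 97 (mod 161). Now have (97|161).
97 ≡ 1 (mod 4), so quadratic reciprocity gives (97|161) = (161|97). Reduce: 161 ≡ 64 (mod 97). Now have (64|97).
Factor out 2: 64 = 2^6. Since 97 ≡ 1 (mod 8), (2|97) = +1, and (2|97)^6 = +1. Now have (1|97).
(1|97) = 1. Collecting the sign factors: 1.
The Legendre symbol is 1, so x^2 ≡ 580 (mod 419) has solution.

yes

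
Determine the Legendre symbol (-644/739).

Reduce the numerator: -644 ≡ 95 (mod 739), so (-644/739) = (95/739).
Both 95 ≡ 3 and 739 ≡ 3 (mod 4), so reciprocity gives (95/739) = -(739/95). Reduce: 739 ≡ 74 (mod 95). Now have -(74/95).
Factor out 2: 74 = 2·37. Since 95 ≡ 7 (mod 8), (2/95) = +1. Now have -(37/95).
37 ≡ 1 (mod 4), so quadratic reciprocity gives (37/95) = (95/37). Reduce: 95 ≡ 21 (mod 37). Now have -(21/37).
21 ≡ 1 (mod 4), so quadratic reciprocity gives (21/37) = (37/21). Reduce: 37 ≡ 16 (mod 21). Now have -(16/21).
Factor out 2: 16 = 2^4. Since 21 ≡ 5 (mod 8), (2/21) = -1, and (2/21)^4 = +1. Now have -(1/21).
(1/21) = 1. Collecting the sign factors: -1.

-1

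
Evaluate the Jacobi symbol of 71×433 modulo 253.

-1

By multiplicativity, (71·433/253) = (71/253)·(433/253).
First factor (71/253):
(71/253)
  = (253/71)    [QR: 253 ≡ 1 mod 4, sign kept]
  = (40/71)    [253 ≡ 40 mod 71]
  = (5/71)    [71 ≡ 7 mod 8 ⇒ (2/71)^3 = +1]
  = (71/5)    [QR: 5 ≡ 1 mod 4, sign kept]
  = (1/5)    [71 ≡ 1 mod 5]
  = 1    [(1/5) = 1]
Second factor (433/253):
(433/253)
  = (180/253)    [433 ≡ 180 mod 253]
  = (45/253)    [253 ≡ 5 mod 8 ⇒ (2/253)^2 = +1]
  = (253/45)    [QR: 45 ≡ 1 mod 4, sign kept]
  = (28/45)    [253 ≡ 28 mod 45]
  = (7/45)    [45 ≡ 5 mod 8 ⇒ (2/45)^2 = +1]
  = (45/7)    [QR: 45 ≡ 1 mod 4, sign kept]
  = (3/7)    [45 ≡ 3 mod 7]
  = -(7/3)    [QR: both ≡ 3 mod 4, sign flips]
  = -(1/3)    [7 ≡ 1 mod 3]
  = -1    [(1/3) = 1]
Product: (1)·(-1) = -1.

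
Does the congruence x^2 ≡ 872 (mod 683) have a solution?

no

Reduce the numerator: 872 ≡ 189 (mod 683), so (872/683) = (189/683).
189 ≡ 1 (mod 4), so quadratic reciprocity gives (189/683) = (683/189). Reduce: 683 ≡ 116 (mod 189). Now have (116/189).
Factor out 2: 116 = 2^2·29. Since 189 ≡ 5 (mod 8), (2/189) = -1, and (2/189)^2 = +1. Now have (29/189).
29 ≡ 1 (mod 4), so quadratic reciprocity gives (29/189) = (189/29). Reduce: 189 ≡ 15 (mod 29). Now have (15/29).
29 ≡ 1 (mod 4), so quadratic reciprocity gives (15/29) = (29/15). Reduce: 29 ≡ 14 (mod 15). Now have (14/15).
Factor out 2: 14 = 2·7. Since 15 ≡ 7 (mod 8), (2/15) = +1. Now have (7/15).
Both 7 ≡ 3 and 15 ≡ 3 (mod 4), so reciprocity gives (7/15) = -(15/7). Reduce: 15 ≡ 1 (mod 7). Now have -(1/7).
(1/7) = 1. Collecting the sign factors: -1.
(872/683) = -1, and 683 is prime, so 872 is not a quadratic residue mod 683.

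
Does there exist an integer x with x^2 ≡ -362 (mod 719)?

(-362/719)
  = -(362/719)    [719 ≡ 3 mod 4 ⇒ (-1/719) = -1]
  = -(181/719)    [719 ≡ 7 mod 8 ⇒ (2/719) = +1]
  = -(719/181)    [QR: 181 ≡ 1 mod 4, sign kept]
  = -(176/181)    [719 ≡ 176 mod 181]
  = -(11/181)    [181 ≡ 5 mod 8 ⇒ (2/181)^4 = +1]
  = -(181/11)    [QR: 181 ≡ 1 mod 4, sign kept]
  = -(5/11)    [181 ≡ 5 mod 11]
  = -(11/5)    [QR: 5 ≡ 1 mod 4, sign kept]
  = -(1/5)    [11 ≡ 1 mod 5]
  = -1    [(1/5) = 1]
The Legendre symbol is -1, so x^2 ≡ -362 (mod 719) has no solution.

no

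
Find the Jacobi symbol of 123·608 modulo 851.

-1

By multiplicativity, (123·608|851) = (123|851)·(608|851).
First factor (123|851):
(123|851)
  = -(851|123)    [QR: both ≡ 3 mod 4, sign flips]
  = -(113|123)    [851 ≡ 113 mod 123]
  = -(123|113)    [QR: 113 ≡ 1 mod 4, sign kept]
  = -(10|113)    [123 ≡ 10 mod 113]
  = -(5|113)    [113 ≡ 1 mod 8 ⇒ (2|113) = +1]
  = -(113|5)    [QR: 5 ≡ 1 mod 4, sign kept]
  = -(3|5)    [113 ≡ 3 mod 5]
  = -(5|3)    [QR: 5 ≡ 1 mod 4, sign kept]
  = -(2|3)    [5 ≡ 2 mod 3]
  = (1|3)    [3 ≡ 3 mod 8 ⇒ (2|3) = -1]
  = 1    [(1|3) = 1]
Second factor (608|851):
(608|851)
  = -(19|851)    [851 ≡ 3 mod 8 ⇒ (2|851)^5 = -1]
  = (851|19)    [QR: both ≡ 3 mod 4, sign flips]
  = (15|19)    [851 ≡ 15 mod 19]
  = -(19|15)    [QR: both ≡ 3 mod 4, sign flips]
  = -(4|15)    [19 ≡ 4 mod 15]
  = -(1|15)    [15 ≡ 7 mod 8 ⇒ (2|15)^2 = +1]
  = -1    [(1|15) = 1]
Product: (1)·(-1) = -1.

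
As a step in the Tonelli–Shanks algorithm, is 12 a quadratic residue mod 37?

yes

(12|37)
  = (3|37)    [37 ≡ 5 mod 8 ⇒ (2|37)^2 = +1]
  = (37|3)    [QR: 37 ≡ 1 mod 4, sign kept]
  = (1|3)    [37 ≡ 1 mod 3]
  = 1    [(1|3) = 1]
(12|37) = 1, and 37 is prime, so 12 is a quadratic residue mod 37.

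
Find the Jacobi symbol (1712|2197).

1

(1712|2197)
  = (107|2197)    [2197 ≡ 5 mod 8 ⇒ (2|2197)^4 = +1]
  = (2197|107)    [QR: 2197 ≡ 1 mod 4, sign kept]
  = (57|107)    [2197 ≡ 57 mod 107]
  = (107|57)    [QR: 57 ≡ 1 mod 4, sign kept]
  = (50|57)    [107 ≡ 50 mod 57]
  = (25|57)    [57 ≡ 1 mod 8 ⇒ (2|57) = +1]
  = (57|25)    [QR: 25 ≡ 1 mod 4, sign kept]
  = (7|25)    [57 ≡ 7 mod 25]
  = (25|7)    [QR: 25 ≡ 1 mod 4, sign kept]
  = (4|7)    [25 ≡ 4 mod 7]
  = (1|7)    [7 ≡ 7 mod 8 ⇒ (2|7)^2 = +1]
  = 1    [(1|7) = 1]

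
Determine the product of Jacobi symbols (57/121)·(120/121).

By multiplicativity, (57·120/121) = (57/121)·(120/121).
First factor (57/121):
(57/121)
  = (121/57)    [QR: 57 ≡ 1 mod 4, sign kept]
  = (7/57)    [121 ≡ 7 mod 57]
  = (57/7)    [QR: 57 ≡ 1 mod 4, sign kept]
  = (1/7)    [57 ≡ 1 mod 7]
  = 1    [(1/7) = 1]
Second factor (120/121):
(120/121)
  = (15/121)    [121 ≡ 1 mod 8 ⇒ (2/121)^3 = +1]
  = (121/15)    [QR: 121 ≡ 1 mod 4, sign kept]
  = (1/15)    [121 ≡ 1 mod 15]
  = 1    [(1/15) = 1]
Product: (1)·(1) = 1.

1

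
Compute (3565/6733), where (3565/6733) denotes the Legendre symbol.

-1

3565 ≡ 1 (mod 4), so quadratic reciprocity gives (3565/6733) = (6733/3565). Reduce: 6733 ≡ 3168 (mod 3565). Now have (3168/3565).
Factor out 2: 3168 = 2^5·99. Since 3565 ≡ 5 (mod 8), (2/3565) = -1, and (2/3565)^5 = -1. Now have -(99/3565).
3565 ≡ 1 (mod 4), so quadratic reciprocity gives (99/3565) = (3565/99). Reduce: 3565 ≡ 1 (mod 99). Now have -(1/99).
(1/99) = 1. Collecting the sign factors: -1.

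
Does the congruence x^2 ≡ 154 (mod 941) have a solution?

Factor out 2: 154 = 2·77. Since 941 ≡ 5 (mod 8), (2|941) = -1. Now have -(77|941).
77 ≡ 1 (mod 4), so quadratic reciprocity gives (77|941) = (941|77). Reduce: 941 ≡ 17 (mod 77). Now have -(17|77).
17 ≡ 1 (mod 4), so quadratic reciprocity gives (17|77) = (77|17). Reduce: 77 ≡ 9 (mod 17). Now have -(9|17).
9 ≡ 1 (mod 4), so quadratic reciprocity gives (9|17) = (17|9). Reduce: 17 ≡ 8 (mod 9). Now have -(8|9).
Factor out 2: 8 = 2^3. Since 9 ≡ 1 (mod 8), (2|9) = +1, and (2|9)^3 = +1. Now have -(1|9).
(1|9) = 1. Collecting the sign factors: -1.
(154|941) = -1, and 941 is prime, so 154 is not a quadratic residue mod 941.

no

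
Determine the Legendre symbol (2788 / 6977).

(2788 / 6977)
  = (697 / 6977)    [6977 ≡ 1 mod 8 ⇒ (2 / 6977)^2 = +1]
  = (6977 / 697)    [QR: 697 ≡ 1 mod 4, sign kept]
  = (7 / 697)    [6977 ≡ 7 mod 697]
  = (697 / 7)    [QR: 697 ≡ 1 mod 4, sign kept]
  = (4 / 7)    [697 ≡ 4 mod 7]
  = (1 / 7)    [7 ≡ 7 mod 8 ⇒ (2 / 7)^2 = +1]
  = 1    [(1 / 7) = 1]

1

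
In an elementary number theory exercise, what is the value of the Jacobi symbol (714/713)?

1

(714/713)
  = (1/713)    [714 ≡ 1 mod 713]
  = 1    [(1/713) = 1]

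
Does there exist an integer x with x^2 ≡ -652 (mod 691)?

yes

(-652|691)
  = -(652|691)    [691 ≡ 3 mod 4 ⇒ (-1|691) = -1]
  = -(163|691)    [691 ≡ 3 mod 8 ⇒ (2|691)^2 = +1]
  = (691|163)    [QR: both ≡ 3 mod 4, sign flips]
  = (39|163)    [691 ≡ 39 mod 163]
  = -(163|39)    [QR: both ≡ 3 mod 4, sign flips]
  = -(7|39)    [163 ≡ 7 mod 39]
  = (39|7)    [QR: both ≡ 3 mod 4, sign flips]
  = (4|7)    [39 ≡ 4 mod 7]
  = (1|7)    [7 ≡ 7 mod 8 ⇒ (2|7)^2 = +1]
  = 1    [(1|7) = 1]
(-652|691) = 1, and 691 is prime, so -652 is a quadratic residue mod 691.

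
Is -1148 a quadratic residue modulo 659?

no

(-1148/659)
  = (170/659)    [-1148 ≡ 170 mod 659]
  = -(85/659)    [659 ≡ 3 mod 8 ⇒ (2/659) = -1]
  = -(659/85)    [QR: 85 ≡ 1 mod 4, sign kept]
  = -(64/85)    [659 ≡ 64 mod 85]
  = -(1/85)    [85 ≡ 5 mod 8 ⇒ (2/85)^6 = +1]
  = -1    [(1/85) = 1]
(-1148/659) = -1, and 659 is prime, so -1148 is not a quadratic residue mod 659.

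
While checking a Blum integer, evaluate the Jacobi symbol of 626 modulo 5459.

1

Factor out 2: 626 = 2·313. Since 5459 ≡ 3 (mod 8), (2/5459) = -1. Now have -(313/5459).
313 ≡ 1 (mod 4), so quadratic reciprocity gives (313/5459) = (5459/313). Reduce: 5459 ≡ 138 (mod 313). Now have -(138/313).
Factor out 2: 138 = 2·69. Since 313 ≡ 1 (mod 8), (2/313) = +1. Now have -(69/313).
69 ≡ 1 (mod 4), so quadratic reciprocity gives (69/313) = (313/69). Reduce: 313 ≡ 37 (mod 69). Now have -(37/69).
37 ≡ 1 (mod 4), so quadratic reciprocity gives (37/69) = (69/37). Reduce: 69 ≡ 32 (mod 37). Now have -(32/37).
Factor out 2: 32 = 2^5. Since 37 ≡ 5 (mod 8), (2/37) = -1, and (2/37)^5 = -1. Now have (1/37).
(1/37) = 1. Collecting the sign factors: 1.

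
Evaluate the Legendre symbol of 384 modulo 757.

-1

(384|757)
  = -(3|757)    [757 ≡ 5 mod 8 ⇒ (2|757)^7 = -1]
  = -(757|3)    [QR: 757 ≡ 1 mod 4, sign kept]
  = -(1|3)    [757 ≡ 1 mod 3]
  = -1    [(1|3) = 1]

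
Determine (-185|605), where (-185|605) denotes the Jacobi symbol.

Pull out -1: (-185|605) = (-1|605)·(185|605). Since 605 ≡ 1 (mod 4), (-1|605) = +1. Now have (185|605).
185 ≡ 1 (mod 4), so quadratic reciprocity gives (185|605) = (605|185). Reduce: 605 ≡ 50 (mod 185). Now have (50|185).
Factor out 2: 50 = 2·25. Since 185 ≡ 1 (mod 8), (2|185) = +1. Now have (25|185).
25 ≡ 1 (mod 4), so quadratic reciprocity gives (25|185) = (185|25). Reduce: 185 ≡ 10 (mod 25). Now have (10|25).
Factor out 2: 10 = 2·5. Since 25 ≡ 1 (mod 8), (2|25) = +1. Now have (5|25).
5 ≡ 1 (mod 4), so quadratic reciprocity gives (5|25) = (25|5). Reduce: 25 ≡ 0 (mod 5). Now have (0|5).
The numerator is now 0 with denominator 5 > 1: the symbol is 0.

0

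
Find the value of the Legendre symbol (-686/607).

(-686/607)
  = -(686/607)    [607 ≡ 3 mod 4 ⇒ (-1/607) = -1]
  = -(79/607)    [686 ≡ 79 mod 607]
  = (607/79)    [QR: both ≡ 3 mod 4, sign flips]
  = (54/79)    [607 ≡ 54 mod 79]
  = (27/79)    [79 ≡ 7 mod 8 ⇒ (2/79) = +1]
  = -(79/27)    [QR: both ≡ 3 mod 4, sign flips]
  = -(25/27)    [79 ≡ 25 mod 27]
  = -(27/25)    [QR: 25 ≡ 1 mod 4, sign kept]
  = -(2/25)    [27 ≡ 2 mod 25]
  = -(1/25)    [25 ≡ 1 mod 8 ⇒ (2/25) = +1]
  = -1    [(1/25) = 1]

-1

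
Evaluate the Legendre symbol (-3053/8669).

1

(-3053/8669)
  = (5616/8669)    [-3053 ≡ 5616 mod 8669]
  = (351/8669)    [8669 ≡ 5 mod 8 ⇒ (2/8669)^4 = +1]
  = (8669/351)    [QR: 8669 ≡ 1 mod 4, sign kept]
  = (245/351)    [8669 ≡ 245 mod 351]
  = (351/245)    [QR: 245 ≡ 1 mod 4, sign kept]
  = (106/245)    [351 ≡ 106 mod 245]
  = -(53/245)    [245 ≡ 5 mod 8 ⇒ (2/245) = -1]
  = -(245/53)    [QR: 53 ≡ 1 mod 4, sign kept]
  = -(33/53)    [245 ≡ 33 mod 53]
  = -(53/33)    [QR: 33 ≡ 1 mod 4, sign kept]
  = -(20/33)    [53 ≡ 20 mod 33]
  = -(5/33)    [33 ≡ 1 mod 8 ⇒ (2/33)^2 = +1]
  = -(33/5)    [QR: 5 ≡ 1 mod 4, sign kept]
  = -(3/5)    [33 ≡ 3 mod 5]
  = -(5/3)    [QR: 5 ≡ 1 mod 4, sign kept]
  = -(2/3)    [5 ≡ 2 mod 3]
  = (1/3)    [3 ≡ 3 mod 8 ⇒ (2/3) = -1]
  = 1    [(1/3) = 1]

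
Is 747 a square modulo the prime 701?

yes

(747|701)
  = (46|701)    [747 ≡ 46 mod 701]
  = -(23|701)    [701 ≡ 5 mod 8 ⇒ (2|701) = -1]
  = -(701|23)    [QR: 701 ≡ 1 mod 4, sign kept]
  = -(11|23)    [701 ≡ 11 mod 23]
  = (23|11)    [QR: both ≡ 3 mod 4, sign flips]
  = (1|11)    [23 ≡ 1 mod 11]
  = 1    [(1|11) = 1]
(747|701) = 1, and 701 is prime, so 747 is a quadratic residue mod 701.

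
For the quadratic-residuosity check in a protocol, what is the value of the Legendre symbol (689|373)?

Reduce the numerator: 689 ≡ 316 (mod 373), so (689|373) = (316|373).
Factor out 2: 316 = 2^2·79. Since 373 ≡ 5 (mod 8), (2|373) = -1, and (2|373)^2 = +1. Now have (79|373).
373 ≡ 1 (mod 4), so quadratic reciprocity gives (79|373) = (373|79). Reduce: 373 ≡ 57 (mod 79). Now have (57|79).
57 ≡ 1 (mod 4), so quadratic reciprocity gives (57|79) = (79|57). Reduce: 79 ≡ 22 (mod 57). Now have (22|57).
Factor out 2: 22 = 2·11. Since 57 ≡ 1 (mod 8), (2|57) = +1. Now have (11|57).
57 ≡ 1 (mod 4), so quadratic reciprocity gives (11|57) = (57|11). Reduce: 57 ≡ 2 (mod 11). Now have (2|11).
Factor out 2: 2 = 2. Since 11 ≡ 3 (mod 8), (2|11) = -1. Now have -(1|11).
(1|11) = 1. Collecting the sign factors: -1.

-1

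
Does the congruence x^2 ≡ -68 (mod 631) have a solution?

(-68/631)
  = (563/631)    [-68 ≡ 563 mod 631]
  = -(631/563)    [QR: both ≡ 3 mod 4, sign flips]
  = -(68/563)    [631 ≡ 68 mod 563]
  = -(17/563)    [563 ≡ 3 mod 8 ⇒ (2/563)^2 = +1]
  = -(563/17)    [QR: 17 ≡ 1 mod 4, sign kept]
  = -(2/17)    [563 ≡ 2 mod 17]
  = -(1/17)    [17 ≡ 1 mod 8 ⇒ (2/17) = +1]
  = -1    [(1/17) = 1]
(-68/631) = -1, and 631 is prime, so -68 is not a quadratic residue mod 631.

no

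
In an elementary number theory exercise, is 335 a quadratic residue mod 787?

no

Both 335 ≡ 3 and 787 ≡ 3 (mod 4), so reciprocity gives (335|787) = -(787|335). Reduce: 787 ≡ 117 (mod 335). Now have -(117|335).
117 ≡ 1 (mod 4), so quadratic reciprocity gives (117|335) = (335|117). Reduce: 335 ≡ 101 (mod 117). Now have -(101|117).
101 ≡ 1 (mod 4), so quadratic reciprocity gives (101|117) = (117|101). Reduce: 117 ≡ 16 (mod 101). Now have -(16|101).
Factor out 2: 16 = 2^4. Since 101 ≡ 5 (mod 8), (2|101) = -1, and (2|101)^4 = +1. Now have -(1|101).
(1|101) = 1. Collecting the sign factors: -1.
The Legendre symbol is -1, so x^2 ≡ 335 (mod 787) has no solution.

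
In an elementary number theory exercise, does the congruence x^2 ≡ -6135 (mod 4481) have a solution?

no

Reduce the numerator: -6135 ≡ 2827 (mod 4481), so (-6135/4481) = (2827/4481).
4481 ≡ 1 (mod 4), so quadratic reciprocity gives (2827/4481) = (4481/2827). Reduce: 4481 ≡ 1654 (mod 2827). Now have (1654/2827).
Factor out 2: 1654 = 2·827. Since 2827 ≡ 3 (mod 8), (2/2827) = -1. Now have -(827/2827).
Both 827 ≡ 3 and 2827 ≡ 3 (mod 4), so reciprocity gives (827/2827) = -(2827/827). Reduce: 2827 ≡ 346 (mod 827). Now have (346/827).
Factor out 2: 346 = 2·173. Since 827 ≡ 3 (mod 8), (2/827) = -1. Now have -(173/827).
173 ≡ 1 (mod 4), so quadratic reciprocity gives (173/827) = (827/173). Reduce: 827 ≡ 135 (mod 173). Now have -(135/173).
173 ≡ 1 (mod 4), so quadratic reciprocity gives (135/173) = (173/135). Reduce: 173 ≡ 38 (mod 135). Now have -(38/135).
Factor out 2: 38 = 2·19. Since 135 ≡ 7 (mod 8), (2/135) = +1. Now have -(19/135).
Both 19 ≡ 3 and 135 ≡ 3 (mod 4), so reciprocity gives (19/135) = -(135/19). Reduce: 135 ≡ 2 (mod 19). Now have (2/19).
Factor out 2: 2 = 2. Since 19 ≡ 3 (mod 8), (2/19) = -1. Now have -(1/19).
(1/19) = 1. Collecting the sign factors: -1.
(-6135/4481) = -1, and 4481 is prime, so -6135 is not a quadratic residue mod 4481.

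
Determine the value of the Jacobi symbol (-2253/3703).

1

Reduce the numerator: -2253 ≡ 1450 (mod 3703), so (-2253/3703) = (1450/3703).
Factor out 2: 1450 = 2·725. Since 3703 ≡ 7 (mod 8), (2/3703) = +1. Now have (725/3703).
725 ≡ 1 (mod 4), so quadratic reciprocity gives (725/3703) = (3703/725). Reduce: 3703 ≡ 78 (mod 725). Now have (78/725).
Factor out 2: 78 = 2·39. Since 725 ≡ 5 (mod 8), (2/725) = -1. Now have -(39/725).
725 ≡ 1 (mod 4), so quadratic reciprocity gives (39/725) = (725/39). Reduce: 725 ≡ 23 (mod 39). Now have -(23/39).
Both 23 ≡ 3 and 39 ≡ 3 (mod 4), so reciprocity gives (23/39) = -(39/23). Reduce: 39 ≡ 16 (mod 23). Now have (16/23).
Factor out 2: 16 = 2^4. Since 23 ≡ 7 (mod 8), (2/23) = +1, and (2/23)^4 = +1. Now have (1/23).
(1/23) = 1. Collecting the sign factors: 1.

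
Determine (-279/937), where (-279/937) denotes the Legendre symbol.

1

Pull out -1: (-279/937) = (-1/937)·(279/937). Since 937 ≡ 1 (mod 4), (-1/937) = +1. Now have (279/937).
937 ≡ 1 (mod 4), so quadratic reciprocity gives (279/937) = (937/279). Reduce: 937 ≡ 100 (mod 279). Now have (100/279).
Factor out 2: 100 = 2^2·25. Since 279 ≡ 7 (mod 8), (2/279) = +1, and (2/279)^2 = +1. Now have (25/279).
25 ≡ 1 (mod 4), so quadratic reciprocity gives (25/279) = (279/25). Reduce: 279 ≡ 4 (mod 25). Now have (4/25).
Factor out 2: 4 = 2^2. Since 25 ≡ 1 (mod 8), (2/25) = +1, and (2/25)^2 = +1. Now have (1/25).
(1/25) = 1. Collecting the sign factors: 1.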